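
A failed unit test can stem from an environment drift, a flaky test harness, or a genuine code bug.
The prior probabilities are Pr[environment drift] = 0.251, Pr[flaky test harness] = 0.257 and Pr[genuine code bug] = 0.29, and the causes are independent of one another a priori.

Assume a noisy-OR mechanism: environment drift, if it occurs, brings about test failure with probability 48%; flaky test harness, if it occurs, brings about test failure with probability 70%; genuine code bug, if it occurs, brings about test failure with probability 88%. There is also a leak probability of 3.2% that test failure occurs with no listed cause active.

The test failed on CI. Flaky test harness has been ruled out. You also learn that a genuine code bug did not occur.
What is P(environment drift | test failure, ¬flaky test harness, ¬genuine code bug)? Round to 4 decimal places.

Under noisy-OR, P(test failure | causes) = 1 − (1−0.032)·∏(1−qᵢ) over the active causes.
Numerator (weight on configurations with environment drift): 0.49664×0.251 = 0.124657
Denominator P(test failure | ¬flaky test harness, ¬genuine code bug): 0.032×0.749 + 0.49664×0.251 = 0.148625
Posterior = 0.124657 / 0.148625 ≈ 0.8387

P(environment drift | test failure, ¬flaky test harness, ¬genuine code bug) ≈ 0.8387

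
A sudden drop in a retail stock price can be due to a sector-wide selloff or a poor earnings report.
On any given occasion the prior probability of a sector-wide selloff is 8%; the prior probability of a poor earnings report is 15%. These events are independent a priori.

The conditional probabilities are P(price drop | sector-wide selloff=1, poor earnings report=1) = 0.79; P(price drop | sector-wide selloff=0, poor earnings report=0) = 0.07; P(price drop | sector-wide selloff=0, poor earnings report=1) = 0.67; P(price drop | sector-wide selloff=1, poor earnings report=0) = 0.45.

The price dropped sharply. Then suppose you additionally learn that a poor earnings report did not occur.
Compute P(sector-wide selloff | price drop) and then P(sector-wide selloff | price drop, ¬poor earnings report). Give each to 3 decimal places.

P(sector-wide selloff | price drop) ≈ 0.214; P(sector-wide selloff | price drop, ¬poor earnings report) ≈ 0.359

For the numerator, keep only sector-wide selloff=true terms: 0.030600 + 0.009480 = 0.040080
Normalizer over all consistent configurations: 0.07×0.92×0.85 + 0.67×0.92×0.15 + 0.45×0.08×0.85 + 0.79×0.08×0.15 = 0.187280
P(sector-wide selloff | price drop) = 0.040080/0.187280 ≈ 0.214

Now condition on the additional information:
P(price drop | ¬poor earnings report) = 0.07×0.92 + 0.45×0.08 = 0.064400 + 0.036000 = 0.100400
Restricting to configurations with sector-wide selloff present: 0.45×0.08 = 0.036000.
So P(sector-wide selloff | price drop, ¬poor earnings report) = 0.036000/0.100400 ≈ 0.359.
With poor earnings report excluded, sector-wide selloff must carry more of the explanatory weight for the price drop.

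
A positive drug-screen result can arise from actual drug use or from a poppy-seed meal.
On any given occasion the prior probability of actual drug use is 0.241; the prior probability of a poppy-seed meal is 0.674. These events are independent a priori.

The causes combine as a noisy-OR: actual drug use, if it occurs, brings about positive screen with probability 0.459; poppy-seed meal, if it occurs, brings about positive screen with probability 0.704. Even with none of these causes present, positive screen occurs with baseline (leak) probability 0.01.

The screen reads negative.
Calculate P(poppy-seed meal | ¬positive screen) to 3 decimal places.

Under noisy-OR, P(positive screen | causes) = 1 − (1−0.01)·∏(1−qᵢ) over the active causes.
By total probability over the 4 (actual drug use, poppy-seed meal) configurations:
  P(¬positive screen) = 0.99×0.759×0.326 + 0.29304×0.759×0.674 + 0.53559×0.241×0.326 + 0.158535×0.241×0.674
        = 0.244960 + 0.149909 + 0.042079 + 0.025751 = 0.462699
The terms with poppy-seed meal present sum to 0.175660, so
  P(poppy-seed meal | ¬positive screen) = 0.175660 / 0.462699 ≈ 0.380

P(poppy-seed meal | ¬positive screen) ≈ 0.380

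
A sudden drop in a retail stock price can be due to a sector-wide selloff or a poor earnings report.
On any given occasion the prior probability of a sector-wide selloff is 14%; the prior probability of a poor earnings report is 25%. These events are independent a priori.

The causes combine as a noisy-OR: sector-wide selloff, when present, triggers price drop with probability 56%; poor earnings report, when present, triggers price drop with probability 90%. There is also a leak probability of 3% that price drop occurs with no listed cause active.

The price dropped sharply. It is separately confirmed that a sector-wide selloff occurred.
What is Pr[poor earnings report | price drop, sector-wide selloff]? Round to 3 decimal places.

Under noisy-OR, P(price drop | causes) = 1 − (1−0.03)·∏(1−qᵢ) over the active causes.
Numerator (weight on configurations with poor earnings report): 0.95732·0.25 = 0.239330
Denominator P(price drop | sector-wide selloff): 0.5732·0.75 + 0.95732·0.25 = 0.669230
P(poor earnings report | price drop, sector-wide selloff) = 0.239330/0.669230 ≈ 0.358

Pr[poor earnings report | price drop, sector-wide selloff] ≈ 0.358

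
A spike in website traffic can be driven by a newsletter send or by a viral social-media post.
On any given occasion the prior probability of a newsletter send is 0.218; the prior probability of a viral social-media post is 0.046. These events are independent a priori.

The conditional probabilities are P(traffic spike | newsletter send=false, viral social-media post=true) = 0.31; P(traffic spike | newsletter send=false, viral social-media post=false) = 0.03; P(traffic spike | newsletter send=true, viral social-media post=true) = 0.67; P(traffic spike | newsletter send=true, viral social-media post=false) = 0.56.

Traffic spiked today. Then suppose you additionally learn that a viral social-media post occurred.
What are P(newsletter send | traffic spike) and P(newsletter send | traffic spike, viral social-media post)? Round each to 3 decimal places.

P(newsletter send | traffic spike) ≈ 0.786; P(newsletter send | traffic spike, viral social-media post) ≈ 0.376

Weight on newsletter send=true, given the evidence: 0.116464 + 0.006719 = 0.123183
Denominator P(traffic spike): 0.03*0.782*0.954 + 0.31*0.782*0.046 + 0.56*0.218*0.954 + 0.67*0.218*0.046 = 0.156715
Posterior = 0.123183 / 0.156715 ≈ 0.786

Now also conditioning on viral social-media post=true:
Weight on newsletter send=true, given the evidence: 0.67*0.218 = 0.146060
The normalizing constant is 0.31*0.782 + 0.67*0.218 = 0.388480
P(newsletter send | traffic spike, viral social-media post) = 0.146060/0.388480 ≈ 0.376
The drop from 0.786 to 0.376 is the explaining-away (discounting) effect.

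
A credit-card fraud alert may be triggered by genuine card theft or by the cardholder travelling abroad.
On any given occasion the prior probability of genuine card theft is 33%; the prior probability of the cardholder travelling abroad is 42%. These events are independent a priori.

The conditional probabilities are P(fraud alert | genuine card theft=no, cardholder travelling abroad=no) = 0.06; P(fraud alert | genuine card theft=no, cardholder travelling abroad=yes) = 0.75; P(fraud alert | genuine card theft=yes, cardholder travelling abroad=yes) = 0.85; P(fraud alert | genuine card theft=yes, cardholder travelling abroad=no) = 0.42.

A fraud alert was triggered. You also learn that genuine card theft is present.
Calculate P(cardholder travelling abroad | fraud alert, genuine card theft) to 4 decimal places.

P(cardholder travelling abroad | fraud alert, genuine card theft) ≈ 0.5944

For the numerator, keep only cardholder travelling abroad=true terms: 0.85·0.42 = 0.357000
Normalizer over all consistent configurations: 0.42·0.58 + 0.85·0.42 = 0.600600
Posterior = 0.357000 / 0.600600 ≈ 0.5944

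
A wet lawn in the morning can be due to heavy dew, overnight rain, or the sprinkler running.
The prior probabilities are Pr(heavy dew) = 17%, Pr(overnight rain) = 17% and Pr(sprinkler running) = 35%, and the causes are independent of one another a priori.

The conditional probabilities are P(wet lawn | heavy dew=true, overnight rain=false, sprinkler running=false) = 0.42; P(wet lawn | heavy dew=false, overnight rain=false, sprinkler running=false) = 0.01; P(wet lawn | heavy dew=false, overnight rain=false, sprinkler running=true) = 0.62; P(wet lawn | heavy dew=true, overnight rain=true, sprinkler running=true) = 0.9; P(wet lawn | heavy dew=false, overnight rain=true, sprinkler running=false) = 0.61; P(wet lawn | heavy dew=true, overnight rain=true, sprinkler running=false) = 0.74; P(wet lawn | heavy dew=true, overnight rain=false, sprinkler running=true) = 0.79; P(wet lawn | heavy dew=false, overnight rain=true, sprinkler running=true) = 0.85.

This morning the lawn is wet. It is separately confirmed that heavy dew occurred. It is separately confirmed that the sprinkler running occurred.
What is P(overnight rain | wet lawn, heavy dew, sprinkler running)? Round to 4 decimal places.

P(overnight rain | wet lawn, heavy dew, sprinkler running) ≈ 0.1892

Sum P(wet lawn|·) weighted by the priors over both values of overnight rain:
  P(wet lawn | heavy dew, sprinkler running) = 0.79×0.83 + 0.9×0.17
        = 0.655700 + 0.153000 = 0.808700
Configurations with overnight rain contribute 0.153000, so
  P(overnight rain | wet lawn, heavy dew, sprinkler running) = 0.153000 / 0.808700 ≈ 0.1892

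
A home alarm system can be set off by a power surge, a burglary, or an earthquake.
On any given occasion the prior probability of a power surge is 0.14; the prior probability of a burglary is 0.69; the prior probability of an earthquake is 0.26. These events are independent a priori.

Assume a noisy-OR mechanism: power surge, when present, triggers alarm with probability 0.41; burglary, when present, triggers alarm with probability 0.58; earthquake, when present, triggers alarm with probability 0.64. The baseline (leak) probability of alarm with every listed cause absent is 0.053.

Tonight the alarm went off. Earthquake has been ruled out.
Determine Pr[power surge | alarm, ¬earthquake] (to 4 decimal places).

Under noisy-OR, P(alarm | causes) = 1 − (1−0.053)·∏(1−qᵢ) over the active causes.
Weight on power surge=true, given the evidence: 0.019151 + 0.073931 = 0.093082
Denominator P(alarm | ¬earthquake): 0.053*0.86*0.31 + 0.60226*0.86*0.69 + 0.44127*0.14*0.31 + 0.765333*0.14*0.69 = 0.464593
P(power surge | alarm, ¬earthquake) = 0.093082/0.464593 ≈ 0.2004

Pr[power surge | alarm, ¬earthquake] ≈ 0.2004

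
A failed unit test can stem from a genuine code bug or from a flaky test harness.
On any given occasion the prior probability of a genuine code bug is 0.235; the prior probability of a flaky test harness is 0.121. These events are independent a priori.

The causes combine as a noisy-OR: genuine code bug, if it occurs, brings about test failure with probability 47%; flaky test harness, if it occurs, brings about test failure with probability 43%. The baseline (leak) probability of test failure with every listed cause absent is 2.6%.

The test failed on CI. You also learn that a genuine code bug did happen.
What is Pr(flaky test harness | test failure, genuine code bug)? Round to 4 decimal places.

Pr(flaky test harness | test failure, genuine code bug) ≈ 0.1672

Under noisy-OR, P(test failure | causes) = 1 − (1−0.026)·∏(1−qᵢ) over the active causes.
Numerator (weight on configurations with flaky test harness): 0.705755×0.121 = 0.085396
Denominator P(test failure | genuine code bug): 0.48378×0.879 + 0.705755×0.121 = 0.510639
P(flaky test harness | test failure, genuine code bug) = 0.085396/0.510639 ≈ 0.1672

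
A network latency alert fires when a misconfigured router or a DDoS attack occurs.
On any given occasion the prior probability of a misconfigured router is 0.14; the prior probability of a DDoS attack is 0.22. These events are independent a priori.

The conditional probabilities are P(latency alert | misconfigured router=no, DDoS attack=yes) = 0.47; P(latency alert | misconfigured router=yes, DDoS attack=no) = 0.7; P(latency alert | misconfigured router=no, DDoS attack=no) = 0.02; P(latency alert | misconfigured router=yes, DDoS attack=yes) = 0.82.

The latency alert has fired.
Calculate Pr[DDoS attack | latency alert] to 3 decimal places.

Pr[DDoS attack | latency alert] ≈ 0.560

P(latency alert) = 0.02·0.86·0.78 + 0.47·0.86·0.22 + 0.7·0.14·0.78 + 0.82·0.14·0.22 = 0.013416 + 0.088924 + 0.076440 + 0.025256 = 0.204036
The DDoS attack-present share is 0.088924 + 0.025256 = 0.114180.
P(DDoS attack | latency alert) = 0.114180 / 0.204036 ≈ 0.560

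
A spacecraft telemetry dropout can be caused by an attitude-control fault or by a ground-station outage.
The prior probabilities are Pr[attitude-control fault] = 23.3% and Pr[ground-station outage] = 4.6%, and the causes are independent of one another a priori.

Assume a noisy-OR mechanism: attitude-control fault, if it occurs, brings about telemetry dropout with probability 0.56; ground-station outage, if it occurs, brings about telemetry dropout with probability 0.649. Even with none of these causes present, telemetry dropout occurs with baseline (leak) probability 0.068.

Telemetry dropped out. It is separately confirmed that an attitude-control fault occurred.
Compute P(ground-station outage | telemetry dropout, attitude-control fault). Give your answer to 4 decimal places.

P(ground-station outage | telemetry dropout, attitude-control fault) ≈ 0.0654

Under noisy-OR, P(telemetry dropout | causes) = 1 − (1−0.068)·∏(1−qᵢ) over the active causes.
Sum P(telemetry dropout|·) weighted by the priors over both values of ground-station outage:
  P(telemetry dropout | attitude-control fault) = 0.58992*0.954 + 0.856062*0.046
        = 0.562784 + 0.039379 = 0.602163
The terms with ground-station outage present sum to 0.039379, so
  P(ground-station outage | telemetry dropout, attitude-control fault) = 0.039379 / 0.602163 ≈ 0.0654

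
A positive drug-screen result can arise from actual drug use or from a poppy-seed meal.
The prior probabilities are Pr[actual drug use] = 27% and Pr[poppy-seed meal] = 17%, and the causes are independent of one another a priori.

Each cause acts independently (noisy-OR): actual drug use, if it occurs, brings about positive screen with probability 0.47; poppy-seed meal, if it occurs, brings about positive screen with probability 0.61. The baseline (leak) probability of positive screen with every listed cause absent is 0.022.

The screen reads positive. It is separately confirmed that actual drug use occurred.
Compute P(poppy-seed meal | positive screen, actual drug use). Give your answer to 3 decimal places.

Under noisy-OR, P(positive screen | causes) = 1 − (1−0.022)·∏(1−qᵢ) over the active causes.
For the numerator, keep only poppy-seed meal=true terms: 0.797847*0.17 = 0.135634
The normalizing constant is 0.48166*0.83 + 0.797847*0.17 = 0.535412
Posterior = 0.135634 / 0.535412 ≈ 0.253

P(poppy-seed meal | positive screen, actual drug use) ≈ 0.253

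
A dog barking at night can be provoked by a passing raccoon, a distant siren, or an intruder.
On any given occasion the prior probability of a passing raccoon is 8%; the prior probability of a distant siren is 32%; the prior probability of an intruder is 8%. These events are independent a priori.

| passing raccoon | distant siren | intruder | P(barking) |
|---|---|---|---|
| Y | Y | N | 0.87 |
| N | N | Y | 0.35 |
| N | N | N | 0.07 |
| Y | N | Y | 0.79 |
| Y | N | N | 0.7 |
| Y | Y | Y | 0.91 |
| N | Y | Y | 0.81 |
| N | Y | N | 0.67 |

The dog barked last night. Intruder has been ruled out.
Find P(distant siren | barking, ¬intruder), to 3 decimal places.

P(distant siren | barking, ¬intruder) ≈ 0.728

Weight on distant siren=true, given the evidence: 0.197248 + 0.022272 = 0.219520
Denominator P(barking | ¬intruder): 0.07*0.92*0.68 + 0.67*0.92*0.32 + 0.7*0.08*0.68 + 0.87*0.08*0.32 = 0.301392
Posterior = 0.219520 / 0.301392 ≈ 0.728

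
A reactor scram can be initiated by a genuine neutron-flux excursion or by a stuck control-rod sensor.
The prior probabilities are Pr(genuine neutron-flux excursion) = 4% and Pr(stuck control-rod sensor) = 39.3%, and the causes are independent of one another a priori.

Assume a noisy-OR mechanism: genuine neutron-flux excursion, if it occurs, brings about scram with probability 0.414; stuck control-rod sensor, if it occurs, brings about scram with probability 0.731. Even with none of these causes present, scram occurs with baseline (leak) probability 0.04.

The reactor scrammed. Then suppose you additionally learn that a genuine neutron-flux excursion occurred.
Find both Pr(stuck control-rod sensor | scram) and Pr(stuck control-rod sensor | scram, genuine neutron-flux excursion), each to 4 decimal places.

Under noisy-OR, P(scram | causes) = 1 − (1−0.04)·∏(1−qᵢ) over the active causes.
By total probability over the 4 (genuine neutron-flux excursion, stuck control-rod sensor) configurations:
  P(scram) = 0.04*0.96*0.607 + 0.74176*0.96*0.393 + 0.43744*0.04*0.607 + 0.848671*0.04*0.393
        = 0.023309 + 0.279851 + 0.010621 + 0.013341 = 0.327122
Keeping only the stuck control-rod sensor-present terms gives 0.293192, so
  P(stuck control-rod sensor | scram) = 0.293192 / 0.327122 ≈ 0.8963

Now also conditioning on genuine neutron-flux excursion=true:
Numerator (weight on configurations with stuck control-rod sensor): 0.848671*0.393 = 0.333528
Normalizer over all consistent configurations: 0.43744*0.607 + 0.848671*0.393 = 0.599054
Posterior = 0.333528 / 0.599054 ≈ 0.5568
This is intercausal reasoning (explaining away): once genuine neutron-flux excursion accounts for the scram, stuck control-rod sensor becomes less likely.

Pr(stuck control-rod sensor | scram) ≈ 0.8963; Pr(stuck control-rod sensor | scram, genuine neutron-flux excursion) ≈ 0.5568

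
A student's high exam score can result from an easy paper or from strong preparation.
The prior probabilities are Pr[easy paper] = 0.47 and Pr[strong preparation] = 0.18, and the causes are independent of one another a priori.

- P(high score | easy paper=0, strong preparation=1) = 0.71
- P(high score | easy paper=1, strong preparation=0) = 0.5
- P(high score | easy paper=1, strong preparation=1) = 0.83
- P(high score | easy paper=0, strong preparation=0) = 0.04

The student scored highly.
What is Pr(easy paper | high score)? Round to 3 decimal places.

P(high score) = 0.04×0.53×0.82 + 0.71×0.53×0.18 + 0.5×0.47×0.82 + 0.83×0.47×0.18 = 0.017384 + 0.067734 + 0.192700 + 0.070218 = 0.348036
Restricting to configurations with easy paper present: 0.192700 + 0.070218 = 0.262918.
P(easy paper | high score) = 0.262918 / 0.348036 ≈ 0.755

Pr(easy paper | high score) ≈ 0.755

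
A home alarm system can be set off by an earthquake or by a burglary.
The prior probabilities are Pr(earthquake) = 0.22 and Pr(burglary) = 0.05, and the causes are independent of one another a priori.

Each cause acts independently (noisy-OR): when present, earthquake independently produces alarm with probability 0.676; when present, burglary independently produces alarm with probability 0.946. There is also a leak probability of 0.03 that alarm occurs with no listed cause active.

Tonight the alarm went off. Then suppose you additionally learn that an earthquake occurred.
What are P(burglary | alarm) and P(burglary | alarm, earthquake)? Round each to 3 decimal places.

P(burglary | alarm) ≈ 0.224; P(burglary | alarm, earthquake) ≈ 0.070

Under noisy-OR, P(alarm | causes) = 1 − (1−0.03)·∏(1−qᵢ) over the active causes.
Numerator (weight on configurations with burglary): 0.036957 + 0.010813 = 0.047770
Normalizer over all consistent configurations: 0.03·0.78·0.95 + 0.94762·0.78·0.05 + 0.68572·0.22·0.95 + 0.983029·0.22·0.05 = 0.213315
Posterior = 0.047770 / 0.213315 ≈ 0.224

Now condition on the additional information:
P(alarm | earthquake) = 0.68572*0.95 + 0.983029*0.05 = 0.651434 + 0.049151 = 0.700585
Restricting to configurations with burglary present: 0.983029*0.05 = 0.049151.
P(burglary | alarm, earthquake) = 0.049151 / 0.700585 ≈ 0.070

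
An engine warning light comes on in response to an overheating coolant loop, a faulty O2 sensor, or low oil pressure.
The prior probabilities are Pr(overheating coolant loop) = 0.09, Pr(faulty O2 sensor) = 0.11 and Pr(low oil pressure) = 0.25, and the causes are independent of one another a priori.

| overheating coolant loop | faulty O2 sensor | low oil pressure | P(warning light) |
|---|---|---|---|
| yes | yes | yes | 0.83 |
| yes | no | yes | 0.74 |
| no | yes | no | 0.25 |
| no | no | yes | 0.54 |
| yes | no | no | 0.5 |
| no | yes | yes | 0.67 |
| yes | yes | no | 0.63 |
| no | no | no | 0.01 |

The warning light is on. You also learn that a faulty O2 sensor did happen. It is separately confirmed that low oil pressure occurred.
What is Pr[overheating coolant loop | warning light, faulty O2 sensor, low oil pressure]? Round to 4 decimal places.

Sum P(warning light|·) weighted by the priors over both values of overheating coolant loop:
  P(warning light | faulty O2 sensor, low oil pressure) = 0.67·0.91 + 0.83·0.09
        = 0.609700 + 0.074700 = 0.684400
Keeping only the overheating coolant loop-present terms gives 0.074700, so
  P(overheating coolant loop | warning light, faulty O2 sensor, low oil pressure) = 0.074700 / 0.684400 ≈ 0.1091

Pr[overheating coolant loop | warning light, faulty O2 sensor, low oil pressure] ≈ 0.1091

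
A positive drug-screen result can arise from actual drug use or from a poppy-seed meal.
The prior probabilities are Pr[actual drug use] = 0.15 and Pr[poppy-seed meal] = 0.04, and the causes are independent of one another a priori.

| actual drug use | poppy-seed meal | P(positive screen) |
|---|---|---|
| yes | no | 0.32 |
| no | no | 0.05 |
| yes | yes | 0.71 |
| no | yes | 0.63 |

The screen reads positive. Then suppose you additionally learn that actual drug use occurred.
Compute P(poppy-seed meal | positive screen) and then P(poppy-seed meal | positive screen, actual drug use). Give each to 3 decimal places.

P(poppy-seed meal | positive screen) ≈ 0.228; P(poppy-seed meal | positive screen, actual drug use) ≈ 0.085

Numerator (weight on configurations with poppy-seed meal): 0.021420 + 0.004260 = 0.025680
The normalizing constant is 0.05×0.85×0.96 + 0.63×0.85×0.04 + 0.32×0.15×0.96 + 0.71×0.15×0.04 = 0.112560
Posterior = 0.025680 / 0.112560 ≈ 0.228

With the extra evidence:
By total probability over both values of poppy-seed meal:
  P(positive screen | actual drug use) = 0.32*0.96 + 0.71*0.04
        = 0.307200 + 0.028400 = 0.335600
Configurations with poppy-seed meal contribute 0.028400, so
  P(poppy-seed meal | positive screen, actual drug use) = 0.028400 / 0.335600 ≈ 0.085
Conditioning on actual drug use lowers the posterior on poppy-seed meal: the classic explaining-away effect in a common-effect structure.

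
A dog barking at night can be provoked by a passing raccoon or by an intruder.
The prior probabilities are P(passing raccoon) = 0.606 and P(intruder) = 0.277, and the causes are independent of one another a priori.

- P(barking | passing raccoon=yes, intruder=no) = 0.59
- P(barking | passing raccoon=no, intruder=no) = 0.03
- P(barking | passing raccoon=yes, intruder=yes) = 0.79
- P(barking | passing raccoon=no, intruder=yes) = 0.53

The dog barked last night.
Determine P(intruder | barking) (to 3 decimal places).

P(intruder | barking) ≈ 0.416

For the numerator, keep only intruder=true terms: 0.057843 + 0.132611 = 0.190454
Denominator P(barking): 0.03·0.394·0.723 + 0.53·0.394·0.277 + 0.59·0.606·0.723 + 0.79·0.606·0.277 = 0.457501
Posterior = 0.190454 / 0.457501 ≈ 0.416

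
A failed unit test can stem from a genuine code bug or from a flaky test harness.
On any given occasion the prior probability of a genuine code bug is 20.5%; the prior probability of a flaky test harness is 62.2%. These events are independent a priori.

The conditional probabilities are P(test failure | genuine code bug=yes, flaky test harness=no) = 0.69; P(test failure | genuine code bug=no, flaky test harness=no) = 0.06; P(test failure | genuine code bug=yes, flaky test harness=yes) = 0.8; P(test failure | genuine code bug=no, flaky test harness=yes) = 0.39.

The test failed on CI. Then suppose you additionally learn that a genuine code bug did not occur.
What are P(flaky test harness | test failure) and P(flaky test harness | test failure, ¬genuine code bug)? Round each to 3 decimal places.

P(test failure) = 0.06×0.795×0.378 + 0.39×0.795×0.622 + 0.69×0.205×0.378 + 0.8×0.205×0.622 = 0.018031 + 0.192851 + 0.053468 + 0.102008 = 0.366358
Restricting to configurations with flaky test harness present: 0.192851 + 0.102008 = 0.294859.
P(flaky test harness | test failure) = 0.294859 / 0.366358 ≈ 0.805

Now also conditioning on genuine code bug≠true:
Weight on flaky test harness=true, given the evidence: 0.39×0.622 = 0.242580
Denominator P(test failure | ¬genuine code bug): 0.06×0.378 + 0.39×0.622 = 0.265260
P(flaky test harness | test failure, ¬genuine code bug) = 0.242580/0.265260 ≈ 0.914
With genuine code bug excluded, flaky test harness must carry more of the explanatory weight for the test failure.

P(flaky test harness | test failure) ≈ 0.805; P(flaky test harness | test failure, ¬genuine code bug) ≈ 0.914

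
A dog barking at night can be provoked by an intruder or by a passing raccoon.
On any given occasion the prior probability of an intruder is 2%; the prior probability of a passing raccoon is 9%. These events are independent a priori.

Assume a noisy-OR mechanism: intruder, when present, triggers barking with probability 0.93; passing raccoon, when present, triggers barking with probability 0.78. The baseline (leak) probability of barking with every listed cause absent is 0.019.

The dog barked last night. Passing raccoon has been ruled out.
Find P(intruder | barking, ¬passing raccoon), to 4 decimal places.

P(intruder | barking, ¬passing raccoon) ≈ 0.5001

Under noisy-OR, P(barking | causes) = 1 − (1−0.019)·∏(1−qᵢ) over the active causes.
Numerator (weight on configurations with intruder): 0.93133·0.02 = 0.018627
Normalizer over all consistent configurations: 0.019·0.98 + 0.93133·0.02 = 0.037247
P(intruder | barking, ¬passing raccoon) = 0.018627/0.037247 ≈ 0.5001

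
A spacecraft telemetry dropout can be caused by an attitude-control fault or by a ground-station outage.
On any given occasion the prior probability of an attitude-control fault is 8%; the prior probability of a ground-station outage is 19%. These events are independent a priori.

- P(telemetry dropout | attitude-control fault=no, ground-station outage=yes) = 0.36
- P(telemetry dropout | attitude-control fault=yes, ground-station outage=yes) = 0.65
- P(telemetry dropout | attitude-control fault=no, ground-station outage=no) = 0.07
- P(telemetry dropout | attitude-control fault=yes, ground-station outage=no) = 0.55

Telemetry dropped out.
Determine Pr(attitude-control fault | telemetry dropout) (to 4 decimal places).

P(telemetry dropout) = 0.07×0.92×0.81 + 0.36×0.92×0.19 + 0.55×0.08×0.81 + 0.65×0.08×0.19 = 0.052164 + 0.062928 + 0.035640 + 0.009880 = 0.160612
The attitude-control fault-present share is 0.035640 + 0.009880 = 0.045520.
P(attitude-control fault | telemetry dropout) = 0.045520 / 0.160612 ≈ 0.2834

Pr(attitude-control fault | telemetry dropout) ≈ 0.2834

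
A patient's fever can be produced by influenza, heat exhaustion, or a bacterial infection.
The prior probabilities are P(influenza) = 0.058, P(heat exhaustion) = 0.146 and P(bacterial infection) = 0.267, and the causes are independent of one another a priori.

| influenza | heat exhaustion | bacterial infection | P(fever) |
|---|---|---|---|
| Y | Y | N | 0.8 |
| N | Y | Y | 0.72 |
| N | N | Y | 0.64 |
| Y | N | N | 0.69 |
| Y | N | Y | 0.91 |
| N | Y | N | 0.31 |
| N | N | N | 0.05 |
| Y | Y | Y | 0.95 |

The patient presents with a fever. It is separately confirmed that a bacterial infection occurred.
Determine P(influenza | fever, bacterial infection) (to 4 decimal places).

P(influenza | fever, bacterial infection) ≈ 0.0796

Sum P(fever|·) weighted by the priors over the 4 (influenza, heat exhaustion) configurations:
  P(fever | bacterial infection) = 0.64·0.942·0.854 + 0.72·0.942·0.146 + 0.91·0.058·0.854 + 0.95·0.058·0.146
        = 0.514860 + 0.099023 + 0.045074 + 0.008045 = 0.667002
The terms with influenza present sum to 0.053119, so
  P(influenza | fever, bacterial infection) = 0.053119 / 0.667002 ≈ 0.0796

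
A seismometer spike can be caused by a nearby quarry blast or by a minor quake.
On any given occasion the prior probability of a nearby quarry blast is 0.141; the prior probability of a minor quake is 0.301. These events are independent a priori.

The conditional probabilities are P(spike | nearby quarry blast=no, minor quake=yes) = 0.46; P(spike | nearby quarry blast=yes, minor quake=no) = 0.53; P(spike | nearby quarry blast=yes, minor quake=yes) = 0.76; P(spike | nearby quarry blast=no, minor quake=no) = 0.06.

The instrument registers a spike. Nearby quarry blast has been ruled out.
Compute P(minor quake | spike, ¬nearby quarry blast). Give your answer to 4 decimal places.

Enumerate both values of minor quake and weight by the priors:
  P(spike | ¬nearby quarry blast) = 0.06*0.699 + 0.46*0.301
        = 0.041940 + 0.138460 = 0.180400
Keeping only the minor quake-present terms gives 0.138460, so
  P(minor quake | spike, ¬nearby quarry blast) = 0.138460 / 0.180400 ≈ 0.7675

P(minor quake | spike, ¬nearby quarry blast) ≈ 0.7675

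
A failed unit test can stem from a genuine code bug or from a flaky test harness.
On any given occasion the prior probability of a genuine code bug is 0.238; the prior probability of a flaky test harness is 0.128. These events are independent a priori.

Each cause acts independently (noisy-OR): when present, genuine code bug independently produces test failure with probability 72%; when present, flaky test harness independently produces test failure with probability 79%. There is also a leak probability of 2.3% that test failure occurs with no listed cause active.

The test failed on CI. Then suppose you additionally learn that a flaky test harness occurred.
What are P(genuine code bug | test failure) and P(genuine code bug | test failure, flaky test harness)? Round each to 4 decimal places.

Under noisy-OR, P(test failure | causes) = 1 − (1−0.023)·∏(1−qᵢ) over the active causes.
P(test failure) = 0.023·0.762·0.872 + 0.79483·0.762·0.128 + 0.72644·0.238·0.872 + 0.942552·0.238·0.128 = 0.015283 + 0.077525 + 0.150762 + 0.028714 = 0.272284
Of this, 0.179476 comes from 0.150762 + 0.028714 (the genuine code bug=true cases).
P(genuine code bug | test failure) = 0.179476 / 0.272284 ≈ 0.6592

Now condition on the additional information:
P(test failure | flaky test harness) = 0.79483×0.762 + 0.942552×0.238 = 0.605660 + 0.224327 = 0.829987
The genuine code bug-present share is 0.942552×0.238 = 0.224327.
P(genuine code bug | test failure, flaky test harness) = 0.224327 / 0.829987 ≈ 0.2703
— flaky test harness explains away the evidence for genuine code bug.

P(genuine code bug | test failure) ≈ 0.6592; P(genuine code bug | test failure, flaky test harness) ≈ 0.2703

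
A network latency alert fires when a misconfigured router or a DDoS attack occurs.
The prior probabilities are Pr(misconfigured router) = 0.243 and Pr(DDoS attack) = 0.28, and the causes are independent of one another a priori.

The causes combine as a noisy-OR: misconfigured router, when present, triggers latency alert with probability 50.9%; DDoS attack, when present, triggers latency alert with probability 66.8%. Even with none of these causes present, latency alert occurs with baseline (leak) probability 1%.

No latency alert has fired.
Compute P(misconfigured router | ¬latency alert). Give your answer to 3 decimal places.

Under noisy-OR, P(latency alert | causes) = 1 − (1−0.01)·∏(1−qᵢ) over the active causes.
Enumerate the 4 (misconfigured router, DDoS attack) configurations and weight by the priors:
  P(¬latency alert) = 0.99×0.757×0.72 + 0.32868×0.757×0.28 + 0.48609×0.243×0.72 + 0.161382×0.243×0.28
        = 0.539590 + 0.069667 + 0.085046 + 0.010980 = 0.705283
Keeping only the misconfigured router-present terms gives 0.096026, so
  P(misconfigured router | ¬latency alert) = 0.096026 / 0.705283 ≈ 0.136

P(misconfigured router | ¬latency alert) ≈ 0.136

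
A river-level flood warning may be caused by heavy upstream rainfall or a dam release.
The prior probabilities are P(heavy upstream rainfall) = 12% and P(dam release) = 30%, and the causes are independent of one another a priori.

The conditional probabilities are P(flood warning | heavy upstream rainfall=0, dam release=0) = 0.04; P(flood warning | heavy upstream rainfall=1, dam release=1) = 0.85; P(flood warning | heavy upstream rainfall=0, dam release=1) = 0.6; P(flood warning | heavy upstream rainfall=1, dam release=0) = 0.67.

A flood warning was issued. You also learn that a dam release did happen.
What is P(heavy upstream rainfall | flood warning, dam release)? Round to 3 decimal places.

By total probability over both values of heavy upstream rainfall:
  P(flood warning | dam release) = 0.6×0.88 + 0.85×0.12
        = 0.528000 + 0.102000 = 0.630000
The terms with heavy upstream rainfall present sum to 0.102000, so
  P(heavy upstream rainfall | flood warning, dam release) = 0.102000 / 0.630000 ≈ 0.162

P(heavy upstream rainfall | flood warning, dam release) ≈ 0.162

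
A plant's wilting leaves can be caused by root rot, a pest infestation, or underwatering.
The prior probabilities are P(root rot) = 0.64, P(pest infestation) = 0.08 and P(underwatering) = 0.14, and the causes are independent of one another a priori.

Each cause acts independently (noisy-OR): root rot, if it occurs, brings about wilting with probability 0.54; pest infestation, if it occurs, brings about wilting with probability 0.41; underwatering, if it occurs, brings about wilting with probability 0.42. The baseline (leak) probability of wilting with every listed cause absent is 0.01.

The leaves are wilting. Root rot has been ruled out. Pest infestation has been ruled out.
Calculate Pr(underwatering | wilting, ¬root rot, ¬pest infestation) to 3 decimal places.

Under noisy-OR, P(wilting | causes) = 1 − (1−0.01)·∏(1−qᵢ) over the active causes.
Enumerate both values of underwatering and weight by the priors:
  P(wilting | ¬root rot, ¬pest infestation) = 0.01*0.86 + 0.4258*0.14
        = 0.008600 + 0.059612 = 0.068212
Keeping only the underwatering-present terms gives 0.059612, so
  P(underwatering | wilting, ¬root rot, ¬pest infestation) = 0.059612 / 0.068212 ≈ 0.874

Pr(underwatering | wilting, ¬root rot, ¬pest infestation) ≈ 0.874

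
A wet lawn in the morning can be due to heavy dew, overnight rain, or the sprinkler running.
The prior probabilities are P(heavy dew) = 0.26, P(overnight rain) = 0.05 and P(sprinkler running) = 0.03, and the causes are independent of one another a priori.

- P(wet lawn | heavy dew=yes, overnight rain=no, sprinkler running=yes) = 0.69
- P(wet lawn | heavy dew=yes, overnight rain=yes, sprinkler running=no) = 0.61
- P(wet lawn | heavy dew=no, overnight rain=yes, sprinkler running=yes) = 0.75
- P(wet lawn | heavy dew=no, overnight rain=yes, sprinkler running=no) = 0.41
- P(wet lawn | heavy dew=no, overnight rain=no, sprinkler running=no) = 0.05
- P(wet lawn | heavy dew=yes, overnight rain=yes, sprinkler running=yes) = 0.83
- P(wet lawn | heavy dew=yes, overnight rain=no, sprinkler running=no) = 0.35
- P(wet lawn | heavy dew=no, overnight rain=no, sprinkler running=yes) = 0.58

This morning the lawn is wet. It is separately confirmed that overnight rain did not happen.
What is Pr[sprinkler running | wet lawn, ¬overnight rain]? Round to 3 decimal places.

Pr[sprinkler running | wet lawn, ¬overnight rain] ≈ 0.128

By total probability over the 4 (heavy dew, sprinkler running) configurations:
  P(wet lawn | ¬overnight rain) = 0.05*0.74*0.97 + 0.58*0.74*0.03 + 0.35*0.26*0.97 + 0.69*0.26*0.03
        = 0.035890 + 0.012876 + 0.088270 + 0.005382 = 0.142418
Keeping only the sprinkler running-present terms gives 0.018258, so
  P(sprinkler running | wet lawn, ¬overnight rain) = 0.018258 / 0.142418 ≈ 0.128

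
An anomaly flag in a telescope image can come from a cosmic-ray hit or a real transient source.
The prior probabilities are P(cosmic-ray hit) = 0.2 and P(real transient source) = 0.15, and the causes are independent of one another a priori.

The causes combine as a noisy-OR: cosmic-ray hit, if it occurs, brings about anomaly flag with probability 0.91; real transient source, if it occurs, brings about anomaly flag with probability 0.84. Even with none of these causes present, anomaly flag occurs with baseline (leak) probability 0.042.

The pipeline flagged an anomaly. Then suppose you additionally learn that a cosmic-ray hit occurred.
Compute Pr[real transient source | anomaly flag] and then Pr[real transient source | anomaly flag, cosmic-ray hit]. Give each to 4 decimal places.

Under noisy-OR, P(anomaly flag | causes) = 1 − (1−0.042)·∏(1−qᵢ) over the active causes.
Weight on real transient source=true, given the evidence: 0.101606 + 0.029586 = 0.131192
Normalizer over all consistent configurations: 0.042×0.8×0.85 + 0.84672×0.8×0.15 + 0.91378×0.2×0.85 + 0.986205×0.2×0.15 = 0.315095
Posterior = 0.131192 / 0.315095 ≈ 0.4164

Now condition on the additional information:
Enumerate both values of real transient source and weight by the priors:
  P(anomaly flag | cosmic-ray hit) = 0.91378*0.85 + 0.986205*0.15
        = 0.776713 + 0.147931 = 0.924644
The terms with real transient source present sum to 0.147931, so
  P(real transient source | anomaly flag, cosmic-ray hit) = 0.147931 / 0.924644 ≈ 0.1600
This is intercausal reasoning (explaining away): once cosmic-ray hit accounts for the anomaly flag, real transient source becomes less likely.

Pr[real transient source | anomaly flag] ≈ 0.4164; Pr[real transient source | anomaly flag, cosmic-ray hit] ≈ 0.1600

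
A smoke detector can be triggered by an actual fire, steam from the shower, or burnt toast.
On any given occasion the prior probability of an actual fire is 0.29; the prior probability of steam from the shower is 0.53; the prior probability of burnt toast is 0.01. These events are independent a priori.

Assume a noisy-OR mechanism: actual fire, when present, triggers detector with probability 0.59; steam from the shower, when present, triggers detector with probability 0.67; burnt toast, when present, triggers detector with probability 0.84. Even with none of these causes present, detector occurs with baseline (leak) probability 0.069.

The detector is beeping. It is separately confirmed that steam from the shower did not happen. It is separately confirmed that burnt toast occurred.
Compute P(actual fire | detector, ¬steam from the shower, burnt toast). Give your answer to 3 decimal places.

P(actual fire | detector, ¬steam from the shower, burnt toast) ≈ 0.311

Under noisy-OR, P(detector | causes) = 1 − (1−0.069)·∏(1−qᵢ) over the active causes.
Weight on actual fire=true, given the evidence: 0.938926×0.29 = 0.272289
Normalizer over all consistent configurations: 0.85104×0.71 + 0.938926×0.29 = 0.876527
Posterior = 0.272289 / 0.876527 ≈ 0.311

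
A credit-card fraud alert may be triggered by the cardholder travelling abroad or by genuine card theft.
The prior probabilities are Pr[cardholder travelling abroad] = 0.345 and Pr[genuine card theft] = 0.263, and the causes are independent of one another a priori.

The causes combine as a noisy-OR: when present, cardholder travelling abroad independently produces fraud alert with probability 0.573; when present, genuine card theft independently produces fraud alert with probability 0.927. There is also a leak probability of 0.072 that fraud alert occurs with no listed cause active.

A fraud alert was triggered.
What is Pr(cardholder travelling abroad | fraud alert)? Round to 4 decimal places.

Under noisy-OR, P(fraud alert | causes) = 1 − (1−0.072)·∏(1−qᵢ) over the active causes.
P(fraud alert) = 0.072×0.655×0.737 + 0.932256×0.655×0.263 + 0.603744×0.345×0.737 + 0.971073×0.345×0.263 = 0.034757 + 0.160595 + 0.153511 + 0.088110 = 0.436973
Restricting to configurations with cardholder travelling abroad present: 0.153511 + 0.088110 = 0.241621.
Hence the posterior is 0.241621/0.436973 ≈ 0.5529.

Pr(cardholder travelling abroad | fraud alert) ≈ 0.5529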